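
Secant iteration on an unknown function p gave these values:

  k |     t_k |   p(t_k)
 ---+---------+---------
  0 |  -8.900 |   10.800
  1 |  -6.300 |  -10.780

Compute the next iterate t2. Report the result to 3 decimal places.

-7.599

t2 = -6.300 − (-10.780)·(-6.300 − (-8.900)) / (-10.780 − 10.800)
   = -6.300 − (-28.02800)/(-21.58000) = -7.59880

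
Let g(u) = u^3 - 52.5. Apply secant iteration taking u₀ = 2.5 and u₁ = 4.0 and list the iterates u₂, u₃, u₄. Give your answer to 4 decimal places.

g(2.5) = -36.875000, g(4.0) = 11.500000
u₂ = 4.000000 − 11.500000·(4.000000 − 2.500000) / (11.500000 − (-36.875000)) = 4.000000 − (17.250000)/(48.375000) = 3.643411
g(3.643411) = -4.135752
u₃ = 3.643411 − (-4.135752)·(3.643411 − 4.000000) / (-4.135752 − 11.500000) = 3.643411 − (1.474764)/(-15.635752) = 3.737731
g(3.737731) = -0.281538
u₄ = 3.737731 − (-0.281538)·(3.737731 − 3.643411) / (-0.281538 − (-4.135752)) = 3.737731 − (-0.026555)/(3.854214) = 3.744621

3.6434, 3.7377, 3.7446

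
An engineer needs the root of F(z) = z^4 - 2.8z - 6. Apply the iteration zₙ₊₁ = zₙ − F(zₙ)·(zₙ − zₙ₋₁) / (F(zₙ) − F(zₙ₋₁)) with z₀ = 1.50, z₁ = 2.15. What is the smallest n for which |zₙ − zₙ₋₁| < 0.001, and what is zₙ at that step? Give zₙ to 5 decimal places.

n = 6, zₙ = 1.82579

F(1.50) = -5.1375000, F(2.15) = 9.3475062
z₂ = 2.1500000 − 9.3475062·(0.6500000)/(14.4850062) = 1.7305401;  |Δ| = 0.4194599
F(1.7305401) = -1.8768704
z₃ = 1.7305401 − (-1.8768704)·(-0.4194599)/(-11.2243767) = 1.8006796;  |Δ| = 0.0701395
F(1.8006796) = -0.5284405
z₄ = 1.8006796 − (-0.5284405)·(0.0701395)/(1.3484300) = 1.8281668;  |Δ| = 0.0274872
F(1.8281668) = 0.0513919
z₅ = 1.8281668 − 0.0513919·(0.0274872)/(0.5798324) = 1.8257305;  |Δ| = 0.0024363
F(1.8257305) = -0.0012105
z₆ = 1.8257305 − (-0.0012105)·(-0.0024363)/(-0.0526025) = 1.8257866;  |Δ| = 0.0000561
|z₆ − z₅| = 0.0000561 < 0.001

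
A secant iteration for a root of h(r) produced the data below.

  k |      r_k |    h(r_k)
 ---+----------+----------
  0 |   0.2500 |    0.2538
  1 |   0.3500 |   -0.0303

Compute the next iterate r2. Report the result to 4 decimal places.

r2 = 0.3500 − (-0.0303)·(0.3500 − 0.2500) / (-0.0303 − 0.2538)
   = 0.3500 − (-0.003030)/(-0.284100) = 0.339335

0.3393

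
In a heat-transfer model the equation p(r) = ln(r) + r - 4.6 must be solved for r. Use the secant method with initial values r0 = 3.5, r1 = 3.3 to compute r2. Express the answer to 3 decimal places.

3.382

p(3.5) = 0.15276, p(3.3) = -0.10608
r2 = 3.30000 − (-0.10608)·(3.30000 − 3.50000) / (-0.10608 − 0.15276) = 3.30000 − (0.02122)/(-0.25884) = 3.38196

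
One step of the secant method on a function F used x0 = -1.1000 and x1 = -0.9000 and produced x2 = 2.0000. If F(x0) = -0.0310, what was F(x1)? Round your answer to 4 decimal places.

-0.0290

The secant line through (-1.1000, -0.0310) and (-0.9000, F(x1)) crosses zero at x2 = 2.0000.
So (-1.1000, -0.0310), (-0.9000, F(x1)), (2.0000, 0) are collinear:
F(x1) = -0.0310 · (-0.9000 − 2.0000) / (-1.1000 − 2.0000) = -0.0310 · (-2.900000)/(-3.100000) = -0.029000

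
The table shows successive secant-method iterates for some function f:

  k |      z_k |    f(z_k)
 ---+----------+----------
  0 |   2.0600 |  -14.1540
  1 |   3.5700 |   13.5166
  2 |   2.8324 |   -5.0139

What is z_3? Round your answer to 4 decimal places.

z_3 = 2.8324 − (-5.0139)·(2.8324 − 3.5700) / (-5.0139 − 13.5166)
   = 2.8324 − (3.698253)/(-18.530500) = 3.031977

3.0320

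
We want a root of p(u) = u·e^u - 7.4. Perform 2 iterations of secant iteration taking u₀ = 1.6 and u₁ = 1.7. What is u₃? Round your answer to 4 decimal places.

1.5584

p(1.6) = 0.524852, p(1.7) = 1.905711
u₂ = 1.700000 − 1.905711·(1.700000 − 1.600000) / (1.905711 − 0.524852) = 1.700000 − (0.190571)/(1.380859) = 1.561991
p(1.561991) = 0.048049
u₃ = 1.561991 − 0.048049·(1.561991 − 1.700000) / (0.048049 − 1.905711) = 1.561991 − (-0.006631)/(-1.857661) = 1.558421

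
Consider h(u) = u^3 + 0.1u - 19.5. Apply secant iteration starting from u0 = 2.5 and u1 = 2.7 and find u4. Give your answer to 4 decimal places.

h(2.5) = -3.625000, h(2.7) = 0.453000
u2 = 2.700000 − 0.453000·(2.700000 − 2.500000) / (0.453000 − (-3.625000)) = 2.700000 − (0.090600)/(4.078000) = 2.677783
h(2.677783) = -0.031115
u3 = 2.677783 − (-0.031115)·(2.677783 − 2.700000) / (-0.031115 − 0.453000) = 2.677783 − (0.000691)/(-0.484115) = 2.679211
h(2.679211) = -0.000239
u4 = 2.679211 − (-0.000239)·(2.679211 − 2.677783) / (-0.000239 − (-0.031115)) = 2.679211 − (0.000000)/(0.030876) = 2.679222

2.6792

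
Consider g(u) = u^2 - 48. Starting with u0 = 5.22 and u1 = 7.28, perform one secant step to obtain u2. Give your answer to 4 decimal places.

6.8801

g(5.22) = -20.751600, g(7.28) = 4.998400
u2 = 7.280000 − 4.998400·(7.280000 − 5.220000) / (4.998400 − (-20.751600)) = 7.280000 − (10.296704)/(25.750000) = 6.880128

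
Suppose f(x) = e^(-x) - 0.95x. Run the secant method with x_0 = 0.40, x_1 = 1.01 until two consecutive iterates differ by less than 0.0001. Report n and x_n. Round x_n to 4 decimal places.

f(0.40) = 0.290320, f(1.01) = -0.595281
x_2 = 1.010000 − (-0.595281)·(0.610000)/(-0.885601) = 0.599972;  |Δ| = 0.410028
f(0.599972) = -0.021146
x_3 = 0.599972 − (-0.021146)·(-0.410028)/(0.574135) = 0.584870;  |Δ| = 0.015102
f(0.584870) = 0.001552
x_4 = 0.584870 − 0.001552·(-0.015102)/(0.022698) = 0.585902;  |Δ| = 0.001033
f(0.585902) = -0.000004
x_5 = 0.585902 − (-0.000004)·(0.001033)/(-0.001556) = 0.585900;  |Δ| = 0.000003
|x_5 − x_4| = 0.000003 < 0.0001

n = 5, x_n = 0.5859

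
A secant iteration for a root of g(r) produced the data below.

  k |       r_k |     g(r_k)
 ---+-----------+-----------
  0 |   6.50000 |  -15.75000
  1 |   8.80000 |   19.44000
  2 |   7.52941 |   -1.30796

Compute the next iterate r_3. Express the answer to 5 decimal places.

7.60951

r_3 = 7.52941 − (-1.30796)·(7.52941 − 8.80000) / (-1.30796 − 19.44000)
   = 7.52941 − (1.6618809)/(-20.7479600) = 7.6095085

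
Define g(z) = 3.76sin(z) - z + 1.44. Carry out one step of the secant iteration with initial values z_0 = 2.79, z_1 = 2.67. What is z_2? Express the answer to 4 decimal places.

g(2.79) = -0.055081, g(2.67) = 0.478189
z_2 = 2.670000 − 0.478189·(2.670000 − 2.790000) / (0.478189 − (-0.055081)) = 2.670000 − (-0.057383)/(0.533270) = 2.777605

2.7776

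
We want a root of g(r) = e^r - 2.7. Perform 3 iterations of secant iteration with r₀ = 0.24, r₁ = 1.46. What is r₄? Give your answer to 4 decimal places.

0.9969

g(0.24) = -1.428751, g(1.46) = 1.605960
r₂ = 1.460000 − 1.605960·(1.460000 − 0.240000) / (1.605960 − (-1.428751)) = 1.460000 − (1.959271)/(3.034710) = 0.814380
g(0.814380) = -0.442225
r₃ = 0.814380 − (-0.442225)·(0.814380 − 1.460000) / (-0.442225 − 1.605960) = 0.814380 − (0.285510)/(-2.048185) = 0.953776
g(0.953776) = -0.104508
r₄ = 0.953776 − (-0.104508)·(0.953776 − 0.814380) / (-0.104508 − (-0.442225)) = 0.953776 − (-0.014568)/(0.337717) = 0.996913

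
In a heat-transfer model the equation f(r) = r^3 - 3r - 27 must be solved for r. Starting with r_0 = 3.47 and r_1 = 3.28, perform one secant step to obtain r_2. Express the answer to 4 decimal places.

3.3298

f(3.47) = 4.371923, f(3.28) = -1.552448
r_2 = 3.280000 − (-1.552448)·(3.280000 − 3.470000) / (-1.552448 − 4.371923) = 3.280000 − (0.294965)/(-5.924371) = 3.329788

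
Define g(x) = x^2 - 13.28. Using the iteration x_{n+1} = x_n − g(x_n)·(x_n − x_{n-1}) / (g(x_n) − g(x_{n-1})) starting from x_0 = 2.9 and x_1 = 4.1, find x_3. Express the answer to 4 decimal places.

3.6413

g(2.9) = -4.870000, g(4.1) = 3.530000
x_2 = 4.100000 − 3.530000·(4.100000 − 2.900000) / (3.530000 − (-4.870000)) = 4.100000 − (4.236000)/(8.400000) = 3.595714
g(3.595714) = -0.350839
x_3 = 3.595714 − (-0.350839)·(3.595714 − 4.100000) / (-0.350839 − 3.530000) = 3.595714 − (0.176923)/(-3.880839) = 3.641303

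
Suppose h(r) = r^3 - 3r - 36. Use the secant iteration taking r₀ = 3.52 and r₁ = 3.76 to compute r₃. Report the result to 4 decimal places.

h(3.52) = -2.945792, h(3.76) = 5.877376
r₂ = 3.760000 − 5.877376·(3.760000 − 3.520000) / (5.877376 − (-2.945792)) = 3.760000 − (1.410570)/(8.823168) = 3.600129
h(3.600129) = -0.139378
r₃ = 3.600129 − (-0.139378)·(3.600129 − 3.760000) / (-0.139378 − 5.877376) = 3.600129 − (0.022282)/(-6.016754) = 3.603832

3.6038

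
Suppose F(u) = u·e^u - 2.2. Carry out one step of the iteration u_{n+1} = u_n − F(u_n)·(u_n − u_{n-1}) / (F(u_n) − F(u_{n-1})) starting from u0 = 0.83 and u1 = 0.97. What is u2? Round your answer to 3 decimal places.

0.893

F(0.83) = -0.29655, F(0.97) = 0.35881
u2 = 0.97000 − 0.35881·(0.97000 − 0.83000) / (0.35881 − (-0.29655)) = 0.97000 − (0.05023)/(0.65535) = 0.89335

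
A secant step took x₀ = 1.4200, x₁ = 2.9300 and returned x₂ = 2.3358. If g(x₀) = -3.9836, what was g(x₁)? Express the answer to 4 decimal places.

2.5847

The secant line through (1.4200, -3.9836) and (2.9300, g(x₁)) crosses zero at x₂ = 2.3358.
So (1.4200, -3.9836), (2.9300, g(x₁)), (2.3358, 0) are collinear:
g(x₁) = -3.9836 · (2.9300 − 2.3358) / (1.4200 − 2.3358) = -3.9836 · (0.594200)/(-0.915800) = 2.584686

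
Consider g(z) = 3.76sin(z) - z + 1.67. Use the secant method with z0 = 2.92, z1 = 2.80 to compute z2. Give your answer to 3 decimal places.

g(2.92) = -0.42361, g(2.80) = 0.12956
z2 = 2.80000 − 0.12956·(2.80000 − 2.92000) / (0.12956 − (-0.42361)) = 2.80000 − (-0.01555)/(0.55317) = 2.82810

2.828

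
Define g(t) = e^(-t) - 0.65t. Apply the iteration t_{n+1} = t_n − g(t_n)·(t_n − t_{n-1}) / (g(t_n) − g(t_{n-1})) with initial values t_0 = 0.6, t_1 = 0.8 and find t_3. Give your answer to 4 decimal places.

0.7365

g(0.6) = 0.158812, g(0.8) = -0.070671
t_2 = 0.800000 − (-0.070671)·(0.800000 − 0.600000) / (-0.070671 − 0.158812) = 0.800000 − (-0.014134)/(-0.229483) = 0.738408
g(0.738408) = -0.002092
t_3 = 0.738408 − (-0.002092)·(0.738408 − 0.800000) / (-0.002092 − (-0.070671)) = 0.738408 − (0.000129)/(0.068579) = 0.736530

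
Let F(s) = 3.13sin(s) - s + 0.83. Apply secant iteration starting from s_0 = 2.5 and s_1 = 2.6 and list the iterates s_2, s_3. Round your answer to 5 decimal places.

F(2.5) = 0.2032178, F(2.6) = -0.1564807
s_2 = 2.6000000 − (-0.1564807)·(2.6000000 − 2.5000000) / (-0.1564807 − 0.2032178) = 2.6000000 − (-0.0156481)/(-0.3596985) = 2.5564967
F(2.5564967) = 0.0021377
s_3 = 2.5564967 − 0.0021377·(2.5564967 − 2.6000000) / (0.0021377 − (-0.1564807)) = 2.5564967 − (-0.0000930)/(0.1586184) = 2.5570830

2.55650, 2.55708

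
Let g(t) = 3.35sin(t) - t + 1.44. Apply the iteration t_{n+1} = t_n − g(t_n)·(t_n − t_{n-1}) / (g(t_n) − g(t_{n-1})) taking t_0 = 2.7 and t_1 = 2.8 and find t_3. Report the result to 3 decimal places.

2.742

g(2.7) = 0.17172, g(2.8) = -0.23779
t_2 = 2.80000 − (-0.23779)·(2.80000 − 2.70000) / (-0.23779 − 0.17172) = 2.80000 − (-0.02378)/(-0.40951) = 2.74193
g(2.74193) = 0.00157
t_3 = 2.74193 − 0.00157·(2.74193 − 2.80000) / (0.00157 − (-0.23779)) = 2.74193 − (-0.00009)/(0.23936) = 2.74231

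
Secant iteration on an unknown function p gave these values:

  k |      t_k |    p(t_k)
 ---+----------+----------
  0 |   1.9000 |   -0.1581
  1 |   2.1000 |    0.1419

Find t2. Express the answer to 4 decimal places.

2.0054

t2 = 2.1000 − 0.1419·(2.1000 − 1.9000) / (0.1419 − (-0.1581))
   = 2.1000 − (0.028380)/(0.300000) = 2.005400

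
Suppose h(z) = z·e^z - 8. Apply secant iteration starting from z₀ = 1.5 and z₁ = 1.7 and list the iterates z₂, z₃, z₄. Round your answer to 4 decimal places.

h(1.5) = -1.277466, h(1.7) = 1.305711
z₂ = 1.700000 − 1.305711·(1.700000 − 1.500000) / (1.305711 − (-1.277466)) = 1.700000 − (0.261142)/(2.583177) = 1.598907
h(1.598907) = -0.089218
z₃ = 1.598907 − (-0.089218)·(1.598907 − 1.700000) / (-0.089218 − 1.305711) = 1.598907 − (0.009019)/(-1.394929) = 1.605372
h(1.605372) = -0.005705
z₄ = 1.605372 − (-0.005705)·(1.605372 − 1.598907) / (-0.005705 − (-0.089218)) = 1.605372 − (-0.000037)/(0.083513) = 1.605814

1.5989, 1.6054, 1.6058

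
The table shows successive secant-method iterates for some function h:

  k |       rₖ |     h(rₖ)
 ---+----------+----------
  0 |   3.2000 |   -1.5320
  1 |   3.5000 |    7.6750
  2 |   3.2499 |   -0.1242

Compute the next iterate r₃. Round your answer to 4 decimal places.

3.2539

r₃ = 3.2499 − (-0.1242)·(3.2499 − 3.5000) / (-0.1242 − 7.6750)
   = 3.2499 − (0.031062)/(-7.799200) = 3.253883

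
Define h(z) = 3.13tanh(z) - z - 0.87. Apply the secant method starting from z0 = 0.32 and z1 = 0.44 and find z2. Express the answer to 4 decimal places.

h(0.32) = -0.221243, h(0.44) = -0.015293
z2 = 0.440000 − (-0.015293)·(0.440000 − 0.320000) / (-0.015293 − (-0.221243)) = 0.440000 − (-0.001835)/(0.205950) = 0.448911

0.4489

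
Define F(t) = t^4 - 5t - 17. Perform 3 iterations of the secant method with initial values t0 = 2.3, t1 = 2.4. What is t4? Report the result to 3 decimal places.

F(2.3) = -0.51590, F(2.4) = 4.17760
t2 = 2.40000 − 4.17760·(2.40000 − 2.30000) / (4.17760 − (-0.51590)) = 2.40000 − (0.41776)/(4.69350) = 2.31099
F(2.31099) = -0.03206
t3 = 2.31099 − (-0.03206)·(2.31099 − 2.40000) / (-0.03206 − 4.17760) = 2.31099 − (0.00285)/(-4.20966) = 2.31167
F(2.31167) = -0.00197
t4 = 2.31167 − (-0.00197)·(2.31167 − 2.31099) / (-0.00197 − (-0.03206)) = 2.31167 − (0.00000)/(0.03009) = 2.31171

2.312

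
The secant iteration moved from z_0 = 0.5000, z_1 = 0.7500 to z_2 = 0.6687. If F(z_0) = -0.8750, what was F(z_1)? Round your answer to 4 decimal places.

0.4217

The secant line through (0.5000, -0.8750) and (0.7500, F(z_1)) crosses zero at z_2 = 0.6687.
So (0.5000, -0.8750), (0.7500, F(z_1)), (0.6687, 0) are collinear:
F(z_1) = -0.8750 · (0.7500 − 0.6687) / (0.5000 − 0.6687) = -0.8750 · (0.081300)/(-0.168700) = 0.421680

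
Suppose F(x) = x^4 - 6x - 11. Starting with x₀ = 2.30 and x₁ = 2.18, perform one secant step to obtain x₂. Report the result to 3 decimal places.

F(2.30) = 3.18410, F(2.18) = -1.49469
x₂ = 2.18000 − (-1.49469)·(2.18000 − 2.30000) / (-1.49469 − 3.18410) = 2.18000 − (0.17936)/(-4.67879) = 2.21834

2.218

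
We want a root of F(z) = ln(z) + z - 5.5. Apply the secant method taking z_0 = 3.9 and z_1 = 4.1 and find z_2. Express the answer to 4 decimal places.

F(3.9) = -0.239023, F(4.1) = 0.010987
z_2 = 4.100000 − 0.010987·(4.100000 − 3.900000) / (0.010987 − (-0.239023)) = 4.100000 − (0.002197)/(0.250010) = 4.091211

4.0912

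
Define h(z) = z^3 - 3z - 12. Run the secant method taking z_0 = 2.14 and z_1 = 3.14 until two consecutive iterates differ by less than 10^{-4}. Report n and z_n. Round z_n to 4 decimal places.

n = 6, z_n = 2.7219

h(2.14) = -8.619656, h(3.14) = 9.539144
z_2 = 3.140000 − 9.539144·(1.000000)/(18.158800) = 2.614682;  |Δ| = 0.525318
h(2.614682) = -1.968610
z_3 = 2.614682 − (-1.968610)·(-0.525318)/(-11.507754) = 2.704547;  |Δ| = 0.089865
h(2.704547) = -0.331027
z_4 = 2.704547 − (-0.331027)·(0.089865)/(1.637583) = 2.722713;  |Δ| = 0.018166
h(2.722713) = 0.015782
z_5 = 2.722713 − 0.015782·(0.018166)/(0.346809) = 2.721886;  |Δ| = 0.000827
h(2.721886) = -0.000117
z_6 = 2.721886 − (-0.000117)·(-0.000827)/(-0.015899) = 2.721892;  |Δ| = 0.000006
|z_6 − z_5| = 0.000006 < 10^{-4}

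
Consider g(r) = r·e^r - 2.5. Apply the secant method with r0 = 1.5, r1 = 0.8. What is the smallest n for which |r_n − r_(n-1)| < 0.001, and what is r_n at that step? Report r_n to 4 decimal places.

g(1.5) = 4.222534, g(0.8) = -0.719567
r2 = 0.800000 − (-0.719567)·(-0.700000)/(-4.942101) = 0.901920;  |Δ| = 0.101920
g(0.901920) = -0.277373
r3 = 0.901920 − (-0.277373)·(0.101920)/(0.442194) = 0.965850;  |Δ| = 0.063931
g(0.965850) = 0.037309
r4 = 0.965850 − 0.037309·(0.063931)/(0.314682) = 0.958271;  |Δ| = 0.007580
g(0.958271) = -0.001612
r5 = 0.958271 − (-0.001612)·(-0.007580)/(-0.038920) = 0.958585;  |Δ| = 0.000314
|r5 − r4| = 0.000314 < 0.001

n = 5, r_n = 0.9586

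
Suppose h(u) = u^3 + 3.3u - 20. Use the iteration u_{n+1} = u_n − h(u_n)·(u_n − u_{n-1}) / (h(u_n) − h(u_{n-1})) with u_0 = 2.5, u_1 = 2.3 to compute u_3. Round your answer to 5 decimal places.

h(2.5) = 3.8750000, h(2.3) = -0.2430000
u_2 = 2.3000000 − (-0.2430000)·(2.3000000 − 2.5000000) / (-0.2430000 − 3.8750000) = 2.3000000 − (0.0486000)/(-4.1180000) = 2.3118018
h(2.3118018) = -0.0157959
u_3 = 2.3118018 − (-0.0157959)·(2.3118018 − 2.3000000) / (-0.0157959 − (-0.2430000)) = 2.3118018 − (-0.0001864)/(0.2272041) = 2.3126223

2.31262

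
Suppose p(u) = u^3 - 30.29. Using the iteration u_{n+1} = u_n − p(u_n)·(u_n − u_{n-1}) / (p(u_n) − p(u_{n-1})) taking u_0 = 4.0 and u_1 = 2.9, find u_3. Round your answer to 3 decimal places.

3.121

p(4.0) = 33.71000, p(2.9) = -5.90100
u_2 = 2.90000 − (-5.90100)·(2.90000 − 4.00000) / (-5.90100 − 33.71000) = 2.90000 − (6.49110)/(-39.61100) = 3.06387
p(3.06387) = -1.52850
u_3 = 3.06387 − (-1.52850)·(3.06387 − 2.90000) / (-1.52850 − (-5.90100)) = 3.06387 − (-0.25048)/(4.37250) = 3.12116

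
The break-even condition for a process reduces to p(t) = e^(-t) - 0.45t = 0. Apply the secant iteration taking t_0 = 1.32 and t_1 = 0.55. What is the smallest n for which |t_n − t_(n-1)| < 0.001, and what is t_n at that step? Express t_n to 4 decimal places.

n = 5, t_n = 0.9018

p(1.32) = -0.326865, p(0.55) = 0.329450
t_2 = 0.550000 − 0.329450·(-0.770000)/(0.656315) = 0.936516;  |Δ| = 0.386516
p(0.936516) = -0.029441
t_3 = 0.936516 − (-0.029441)·(0.386516)/(-0.358891) = 0.904809;  |Δ| = 0.031708
p(0.904809) = -0.002545
t_4 = 0.904809 − (-0.002545)·(-0.031708)/(0.026897) = 0.901809;  |Δ| = 0.003000
p(0.901809) = 0.000021
t_5 = 0.901809 − 0.000021·(-0.003000)/(0.002566) = 0.901833;  |Δ| = 0.000024
|t_5 − t_4| = 0.000024 < 0.001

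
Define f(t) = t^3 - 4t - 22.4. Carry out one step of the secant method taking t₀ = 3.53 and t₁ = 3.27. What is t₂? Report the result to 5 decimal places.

f(3.53) = 7.4669770, f(3.27) = -0.5142170
t₂ = 3.2700000 − (-0.5142170)·(3.2700000 − 3.5300000) / (-0.5142170 − 7.4669770) = 3.2700000 − (0.1336964)/(-7.9811940) = 3.2867514

3.28675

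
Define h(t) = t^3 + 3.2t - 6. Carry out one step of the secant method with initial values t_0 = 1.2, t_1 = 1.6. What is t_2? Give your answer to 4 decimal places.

1.2474

h(1.2) = -0.432000, h(1.6) = 3.216000
t_2 = 1.600000 − 3.216000·(1.600000 − 1.200000) / (3.216000 − (-0.432000)) = 1.600000 − (1.286400)/(3.648000) = 1.247368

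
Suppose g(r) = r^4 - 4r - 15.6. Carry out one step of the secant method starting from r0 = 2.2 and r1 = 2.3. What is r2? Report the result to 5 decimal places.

g(2.2) = -0.9744000, g(2.3) = 3.1841000
r2 = 2.3000000 − 3.1841000·(2.3000000 − 2.2000000) / (3.1841000 − (-0.9744000)) = 2.3000000 − (0.3184100)/(4.1585000) = 2.2234315

2.22343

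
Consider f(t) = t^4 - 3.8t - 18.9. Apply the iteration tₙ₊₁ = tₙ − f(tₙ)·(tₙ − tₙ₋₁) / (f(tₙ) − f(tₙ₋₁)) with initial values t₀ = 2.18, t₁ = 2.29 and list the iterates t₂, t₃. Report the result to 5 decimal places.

2.29248, 2.29229

f(2.18) = -4.5986942, f(2.29) = -0.1014152
t₂ = 2.2900000 − (-0.1014152)·(2.2900000 − 2.1800000) / (-0.1014152 − (-4.5986942)) = 2.2900000 − (-0.0111557)/(4.4972790) = 2.2924805
f(2.2924805) = 0.0085075
t₃ = 2.2924805 − 0.0085075·(2.2924805 − 2.2900000) / (0.0085075 − (-0.1014152)) = 2.2924805 − (0.0000211)/(0.1099227) = 2.2922886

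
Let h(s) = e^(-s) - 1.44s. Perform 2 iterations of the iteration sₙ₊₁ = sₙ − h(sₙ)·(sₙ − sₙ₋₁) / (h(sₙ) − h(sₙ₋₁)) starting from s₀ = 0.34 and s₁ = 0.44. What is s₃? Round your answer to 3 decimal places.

h(0.34) = 0.22217, h(0.44) = 0.01044
s₂ = 0.44000 − 0.01044·(0.44000 − 0.34000) / (0.01044 − 0.22217) = 0.44000 − (0.00104)/(-0.21173) = 0.44493
h(0.44493) = 0.00017
s₃ = 0.44493 − 0.00017·(0.44493 − 0.44000) / (0.00017 − 0.01044) = 0.44493 − (0.00000)/(-0.01026) = 0.44501

0.445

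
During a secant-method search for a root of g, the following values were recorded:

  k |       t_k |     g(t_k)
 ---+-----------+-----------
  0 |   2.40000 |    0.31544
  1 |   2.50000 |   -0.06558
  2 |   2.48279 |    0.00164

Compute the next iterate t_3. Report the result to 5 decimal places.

t_3 = 2.48279 − 0.00164·(2.48279 − 2.50000) / (0.00164 − (-0.06558))
   = 2.48279 − (-0.0000282)/(0.0672200) = 2.4832099

2.48321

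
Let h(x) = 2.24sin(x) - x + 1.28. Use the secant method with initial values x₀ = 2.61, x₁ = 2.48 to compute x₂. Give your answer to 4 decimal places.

2.5418

h(2.61) = -0.194529, h(2.48) = 0.176198
x₂ = 2.480000 − 0.176198·(2.480000 − 2.610000) / (0.176198 − (-0.194529)) = 2.480000 − (-0.022906)/(0.370727) = 2.541786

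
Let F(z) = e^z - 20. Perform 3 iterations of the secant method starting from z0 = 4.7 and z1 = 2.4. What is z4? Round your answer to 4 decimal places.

F(4.7) = 89.947172, F(2.4) = -8.976824
z2 = 2.400000 − (-8.976824)·(2.400000 − 4.700000) / (-8.976824 − 89.947172) = 2.400000 − (20.646694)/(-98.923996) = 2.608713
F(2.608713) = -6.418444
z3 = 2.608713 − (-6.418444)·(2.608713 − 2.400000) / (-6.418444 − (-8.976824)) = 2.608713 − (-1.339611)/(2.558380) = 3.132330
F(3.132330) = 2.927328
z4 = 3.132330 − 2.927328·(3.132330 − 2.608713) / (2.927328 − (-6.418444)) = 3.132330 − (1.532798)/(9.345772) = 2.968320

2.9683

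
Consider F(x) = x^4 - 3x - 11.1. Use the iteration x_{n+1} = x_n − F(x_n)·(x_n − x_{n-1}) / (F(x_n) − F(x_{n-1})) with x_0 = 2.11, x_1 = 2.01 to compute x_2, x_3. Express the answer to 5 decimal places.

2.03525, 2.03683

F(2.11) = 2.3911944, F(2.01) = -0.8075920
x_2 = 2.0100000 − (-0.8075920)·(2.0100000 − 2.1100000) / (-0.8075920 − 2.3911944) = 2.0100000 − (0.0807592)/(-3.1987864) = 2.0352468
F(2.0352468) = -0.0476741
x_3 = 2.0352468 − (-0.0476741)·(2.0352468 − 2.0100000) / (-0.0476741 − (-0.8075920)) = 2.0352468 − (-0.0012036)/(0.7599179) = 2.0368307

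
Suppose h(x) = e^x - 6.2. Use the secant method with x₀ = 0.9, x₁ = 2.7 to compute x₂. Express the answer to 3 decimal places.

h(0.9) = -3.74040, h(2.7) = 8.67973
x₂ = 2.70000 − 8.67973·(2.70000 − 0.90000) / (8.67973 − (-3.74040)) = 2.70000 − (15.62352)/(12.42013) = 1.44208

1.442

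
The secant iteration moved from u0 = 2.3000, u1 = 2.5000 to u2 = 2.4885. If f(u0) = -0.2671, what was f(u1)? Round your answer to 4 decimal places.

0.0163

The secant line through (2.3000, -0.2671) and (2.5000, f(u1)) crosses zero at u2 = 2.4885.
So (2.3000, -0.2671), (2.5000, f(u1)), (2.4885, 0) are collinear:
f(u1) = -0.2671 · (2.5000 − 2.4885) / (2.3000 − 2.4885) = -0.2671 · (0.011500)/(-0.188500) = 0.016295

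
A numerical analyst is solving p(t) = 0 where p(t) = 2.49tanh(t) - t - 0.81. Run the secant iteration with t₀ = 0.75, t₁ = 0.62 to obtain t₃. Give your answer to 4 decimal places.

p(0.75) = 0.021521, p(0.62) = -0.057691
t₂ = 0.620000 − (-0.057691)·(0.620000 − 0.750000) / (-0.057691 − 0.021521) = 0.620000 − (0.007500)/(-0.079212) = 0.714681
p(0.714681) = 0.003192
t₃ = 0.714681 − 0.003192·(0.714681 − 0.620000) / (0.003192 − (-0.057691)) = 0.714681 − (0.000302)/(0.060883) = 0.709716

0.7097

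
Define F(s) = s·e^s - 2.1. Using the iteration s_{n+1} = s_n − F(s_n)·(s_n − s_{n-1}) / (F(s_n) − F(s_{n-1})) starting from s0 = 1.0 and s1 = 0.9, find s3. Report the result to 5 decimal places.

F(1.0) = 0.6182818, F(0.9) = 0.1136428
s2 = 0.9000000 − 0.1136428·(0.9000000 − 1.0000000) / (0.1136428 − 0.6182818) = 0.9000000 − (-0.0113643)/(-0.5046390) = 0.8774804
F(0.8774804) = 0.0101936
s3 = 0.8774804 − 0.0101936·(0.8774804 − 0.9000000) / (0.0101936 − 0.1136428) = 0.8774804 − (-0.0002296)/(-0.1034492) = 0.8752614

0.87526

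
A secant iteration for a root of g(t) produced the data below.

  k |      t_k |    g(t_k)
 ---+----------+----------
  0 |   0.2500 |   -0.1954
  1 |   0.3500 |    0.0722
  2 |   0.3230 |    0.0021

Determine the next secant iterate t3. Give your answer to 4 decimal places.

t3 = 0.3230 − 0.0021·(0.3230 − 0.3500) / (0.0021 − 0.0722)
   = 0.3230 − (-0.000057)/(-0.070100) = 0.322191

0.3222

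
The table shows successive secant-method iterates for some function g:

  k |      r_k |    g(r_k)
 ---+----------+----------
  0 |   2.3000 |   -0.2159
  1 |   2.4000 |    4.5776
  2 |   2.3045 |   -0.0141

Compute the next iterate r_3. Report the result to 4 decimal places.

r_3 = 2.3045 − (-0.0141)·(2.3045 − 2.4000) / (-0.0141 − 4.5776)
   = 2.3045 − (0.001347)/(-4.591700) = 2.304793

2.3048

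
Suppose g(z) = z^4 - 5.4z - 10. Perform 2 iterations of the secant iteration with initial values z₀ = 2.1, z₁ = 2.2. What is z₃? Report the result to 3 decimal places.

g(2.1) = -1.89190, g(2.2) = 1.54560
z₂ = 2.20000 − 1.54560·(2.20000 − 2.10000) / (1.54560 − (-1.89190)) = 2.20000 − (0.15456)/(3.43750) = 2.15504
g(2.15504) = -0.06875
z₃ = 2.15504 − (-0.06875)·(2.15504 − 2.20000) / (-0.06875 − 1.54560) = 2.15504 − (0.00309)/(-1.61435) = 2.15695

2.157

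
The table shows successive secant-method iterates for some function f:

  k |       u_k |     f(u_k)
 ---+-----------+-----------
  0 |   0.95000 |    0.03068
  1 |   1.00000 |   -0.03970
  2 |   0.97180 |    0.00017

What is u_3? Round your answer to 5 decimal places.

u_3 = 0.97180 − 0.00017·(0.97180 − 1.00000) / (0.00017 − (-0.03970))
   = 0.97180 − (-0.0000048)/(0.0398700) = 0.9719202

0.97192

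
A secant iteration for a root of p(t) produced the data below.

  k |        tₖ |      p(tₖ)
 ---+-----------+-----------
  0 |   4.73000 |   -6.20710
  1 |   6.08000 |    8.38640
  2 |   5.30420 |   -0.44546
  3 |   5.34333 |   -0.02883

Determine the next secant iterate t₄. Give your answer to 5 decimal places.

5.34604

t₄ = 5.34333 − (-0.02883)·(5.34333 − 5.30420) / (-0.02883 − (-0.44546))
   = 5.34333 − (-0.0011281)/(0.4166300) = 5.3460377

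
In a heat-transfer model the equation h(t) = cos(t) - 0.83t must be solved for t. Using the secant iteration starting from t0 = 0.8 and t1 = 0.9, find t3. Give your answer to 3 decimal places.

0.821

h(0.8) = 0.03271, h(0.9) = -0.12539
t2 = 0.90000 − (-0.12539)·(0.90000 − 0.80000) / (-0.12539 − 0.03271) = 0.90000 − (-0.01254)/(-0.15810) = 0.82069
h(0.82069) = 0.00055
t3 = 0.82069 − 0.00055·(0.82069 − 0.90000) / (0.00055 − (-0.12539)) = 0.82069 − (-0.00004)/(0.12594) = 0.82103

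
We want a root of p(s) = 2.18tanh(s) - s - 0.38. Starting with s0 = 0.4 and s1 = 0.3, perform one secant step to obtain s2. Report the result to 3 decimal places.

p(0.4) = 0.04829, p(0.3) = -0.04494
s2 = 0.30000 − (-0.04494)·(0.30000 − 0.40000) / (-0.04494 − 0.04829) = 0.30000 − (0.00449)/(-0.09323) = 0.34820

0.348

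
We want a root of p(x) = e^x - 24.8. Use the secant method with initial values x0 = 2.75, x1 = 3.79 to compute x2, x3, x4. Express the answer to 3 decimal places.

p(2.75) = -9.15737, p(3.79) = 19.45640
x2 = 3.79000 − 19.45640·(3.79000 − 2.75000) / (19.45640 − (-9.15737)) = 3.79000 − (20.23466)/(28.61377) = 3.08283
p(3.08283) = -2.97983
x3 = 3.08283 − (-2.97983)·(3.08283 − 3.79000) / (-2.97983 − 19.45640) = 3.08283 − (2.10723)/(-22.43623) = 3.17676
p(3.17676) = -0.83113
x4 = 3.17676 − (-0.83113)·(3.17676 − 3.08283) / (-0.83113 − (-2.97983)) = 3.17676 − (-0.07806)/(2.14869) = 3.21309

3.083, 3.177, 3.213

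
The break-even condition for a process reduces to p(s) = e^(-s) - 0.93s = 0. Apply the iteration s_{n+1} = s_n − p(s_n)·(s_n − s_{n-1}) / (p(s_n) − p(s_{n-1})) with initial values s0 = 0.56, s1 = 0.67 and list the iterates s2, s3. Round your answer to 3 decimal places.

0.594, 0.594

p(0.56) = 0.05041, p(0.67) = -0.11139
s2 = 0.67000 − (-0.11139)·(0.67000 − 0.56000) / (-0.11139 − 0.05041) = 0.67000 − (-0.01225)/(-0.16180) = 0.59427
p(0.59427) = -0.00071
s3 = 0.59427 − (-0.00071)·(0.59427 − 0.67000) / (-0.00071 − (-0.11139)) = 0.59427 − (0.00005)/(0.11068) = 0.59379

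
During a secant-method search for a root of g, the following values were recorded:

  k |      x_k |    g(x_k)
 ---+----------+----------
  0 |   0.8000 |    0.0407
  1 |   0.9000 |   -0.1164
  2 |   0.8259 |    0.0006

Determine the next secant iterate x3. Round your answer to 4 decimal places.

x3 = 0.8259 − 0.0006·(0.8259 − 0.9000) / (0.0006 − (-0.1164))
   = 0.8259 − (-0.000044)/(0.117000) = 0.826280

0.8263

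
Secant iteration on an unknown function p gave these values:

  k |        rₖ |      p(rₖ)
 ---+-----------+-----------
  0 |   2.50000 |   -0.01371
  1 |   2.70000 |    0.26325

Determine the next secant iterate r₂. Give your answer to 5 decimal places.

2.50990

r₂ = 2.70000 − 0.26325·(2.70000 − 2.50000) / (0.26325 − (-0.01371))
   = 2.70000 − (0.0526500)/(0.2769600) = 2.5099003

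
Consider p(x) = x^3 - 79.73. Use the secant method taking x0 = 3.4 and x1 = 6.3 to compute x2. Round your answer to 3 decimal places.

p(3.4) = -40.42600, p(6.3) = 170.31700
x2 = 6.30000 − 170.31700·(6.30000 − 3.40000) / (170.31700 − (-40.42600)) = 6.30000 − (493.91930)/(210.74300) = 3.95630

3.956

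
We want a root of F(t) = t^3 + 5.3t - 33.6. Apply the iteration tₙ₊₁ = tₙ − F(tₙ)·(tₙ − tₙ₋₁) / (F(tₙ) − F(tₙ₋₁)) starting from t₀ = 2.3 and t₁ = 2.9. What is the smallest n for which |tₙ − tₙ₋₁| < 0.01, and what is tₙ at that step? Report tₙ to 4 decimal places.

F(2.3) = -9.243000, F(2.9) = 6.159000
t₂ = 2.900000 − 6.159000·(0.600000)/(15.402000) = 2.660070;  |Δ| = 0.239930
F(2.660070) = -0.679044
t₃ = 2.660070 − (-0.679044)·(-0.239930)/(-6.838044) = 2.683896;  |Δ| = 0.023826
F(2.683896) = -0.042447
t₄ = 2.683896 − (-0.042447)·(0.023826)/(0.636597) = 2.685485;  |Δ| = 0.001589
|t₄ − t₃| = 0.001589 < 0.01

n = 4, tₙ = 2.6855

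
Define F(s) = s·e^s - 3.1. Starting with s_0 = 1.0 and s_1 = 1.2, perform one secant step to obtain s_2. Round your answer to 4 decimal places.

1.0603

F(1.0) = -0.381718, F(1.2) = 0.884140
s_2 = 1.200000 − 0.884140·(1.200000 − 1.000000) / (0.884140 − (-0.381718)) = 1.200000 − (0.176828)/(1.265858) = 1.060310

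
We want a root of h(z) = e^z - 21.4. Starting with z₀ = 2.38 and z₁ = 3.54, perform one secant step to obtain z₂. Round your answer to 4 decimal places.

h(2.38) = -10.595097, h(3.54) = 13.066919
z₂ = 3.540000 − 13.066919·(3.540000 − 2.380000) / (13.066919 − (-10.595097)) = 3.540000 − (15.157626)/(23.662016) = 2.899411

2.8994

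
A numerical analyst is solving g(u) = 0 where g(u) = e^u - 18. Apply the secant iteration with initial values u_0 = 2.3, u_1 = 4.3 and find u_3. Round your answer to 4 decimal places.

g(2.3) = -8.025818, g(4.3) = 55.699794
u_2 = 4.300000 − 55.699794·(4.300000 − 2.300000) / (55.699794 − (-8.025818)) = 4.300000 − (111.399587)/(63.725611) = 2.551887
g(2.551887) = -5.168710
u_3 = 2.551887 − (-5.168710)·(2.551887 − 4.300000) / (-5.168710 − 55.699794) = 2.551887 − (9.035491)/(-60.868504) = 2.700330

2.7003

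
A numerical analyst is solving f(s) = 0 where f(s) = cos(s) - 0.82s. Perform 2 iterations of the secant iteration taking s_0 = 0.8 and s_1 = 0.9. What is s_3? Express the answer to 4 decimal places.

f(0.8) = 0.040707, f(0.9) = -0.116390
s_2 = 0.900000 − (-0.116390)·(0.900000 − 0.800000) / (-0.116390 − 0.040707) = 0.900000 − (-0.011639)/(-0.157097) = 0.825912
f(0.825912) = 0.000639
s_3 = 0.825912 − 0.000639·(0.825912 − 0.900000) / (0.000639 − (-0.116390)) = 0.825912 − (-0.000047)/(0.117029) = 0.826316

0.8263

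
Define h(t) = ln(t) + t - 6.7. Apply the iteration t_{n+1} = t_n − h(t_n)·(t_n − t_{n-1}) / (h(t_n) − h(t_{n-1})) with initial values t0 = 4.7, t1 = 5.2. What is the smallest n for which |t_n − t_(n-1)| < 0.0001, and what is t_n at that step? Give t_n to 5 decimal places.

n = 4, t_n = 5.07556

h(4.7) = -0.4524375, h(5.2) = 0.1486586
t2 = 5.2000000 − 0.1486586·(0.5000000)/(0.6010961) = 5.0763437;  |Δ| = 0.1236563
h(5.0763437) = 0.0009350
t3 = 5.0763437 − 0.0009350·(-0.1236563)/(-0.1477236) = 5.0755611;  |Δ| = 0.0007826
h(5.0755611) = -0.0000019
t4 = 5.0755611 − (-0.0000019)·(-0.0007826)/(-0.0009368) = 5.0755626;  |Δ| = 0.0000016
|t4 − t3| = 0.0000016 < 0.0001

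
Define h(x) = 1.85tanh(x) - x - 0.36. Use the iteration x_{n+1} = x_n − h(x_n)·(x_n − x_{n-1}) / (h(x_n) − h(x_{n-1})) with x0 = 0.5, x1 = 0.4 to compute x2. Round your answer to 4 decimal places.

0.5098

h(0.5) = -0.005083, h(0.4) = -0.057094
x2 = 0.400000 − (-0.057094)·(0.400000 − 0.500000) / (-0.057094 − (-0.005083)) = 0.400000 − (0.005709)/(-0.052011) = 0.509773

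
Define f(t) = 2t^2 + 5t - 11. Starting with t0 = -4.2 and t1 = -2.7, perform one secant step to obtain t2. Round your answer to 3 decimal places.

f(-4.2) = 3.28000, f(-2.7) = -9.92000
t2 = -2.70000 − (-9.92000)·(-2.70000 − (-4.20000)) / (-9.92000 − 3.28000) = -2.70000 − (-14.88000)/(-13.20000) = -3.82727

-3.827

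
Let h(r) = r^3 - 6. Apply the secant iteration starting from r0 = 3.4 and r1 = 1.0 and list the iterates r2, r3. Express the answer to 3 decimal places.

h(3.4) = 33.30400, h(1.0) = -5.00000
r2 = 1.00000 − (-5.00000)·(1.00000 − 3.40000) / (-5.00000 − 33.30400) = 1.00000 − (12.00000)/(-38.30400) = 1.31328
h(1.31328) = -3.73496
r3 = 1.31328 − (-3.73496)·(1.31328 − 1.00000) / (-3.73496 − (-5.00000)) = 1.31328 − (-1.17010)/(1.26504) = 2.23824

1.313, 2.238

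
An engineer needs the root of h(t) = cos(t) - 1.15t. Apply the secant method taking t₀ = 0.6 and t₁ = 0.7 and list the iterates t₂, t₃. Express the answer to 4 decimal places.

0.6771, 0.6775

h(0.6) = 0.135336, h(0.7) = -0.040158
t₂ = 0.700000 − (-0.040158)·(0.700000 − 0.600000) / (-0.040158 − 0.135336) = 0.700000 − (-0.004016)/(-0.175493) = 0.677117
h(0.677117) = 0.000697
t₃ = 0.677117 − 0.000697·(0.677117 − 0.700000) / (0.000697 − (-0.040158)) = 0.677117 − (-0.000016)/(0.040855) = 0.677508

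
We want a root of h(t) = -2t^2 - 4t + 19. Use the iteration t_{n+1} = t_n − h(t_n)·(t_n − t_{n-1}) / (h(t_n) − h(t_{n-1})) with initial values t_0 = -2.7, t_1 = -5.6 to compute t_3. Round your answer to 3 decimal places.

-4.180

h(-2.7) = 15.22000, h(-5.6) = -21.32000
t_2 = -5.60000 − (-21.32000)·(-5.60000 − (-2.70000)) / (-21.32000 − 15.22000) = -5.60000 − (61.82800)/(-36.54000) = -3.90794
h(-3.90794) = 4.08781
t_3 = -3.90794 − 4.08781·(-3.90794 − (-5.60000)) / (4.08781 − (-21.32000)) = -3.90794 − (6.91683)/(25.40781) = -4.18017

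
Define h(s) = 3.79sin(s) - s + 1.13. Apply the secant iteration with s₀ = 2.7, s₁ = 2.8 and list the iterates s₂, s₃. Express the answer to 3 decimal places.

h(2.7) = 0.04977, h(2.8) = -0.40039
s₂ = 2.80000 − (-0.40039)·(2.80000 − 2.70000) / (-0.40039 − 0.04977) = 2.80000 − (-0.04004)/(-0.45016) = 2.71106
h(2.71106) = 0.00073
s₃ = 2.71106 − 0.00073·(2.71106 − 2.80000) / (0.00073 − (-0.40039)) = 2.71106 − (-0.00007)/(0.40113) = 2.71122

2.711, 2.711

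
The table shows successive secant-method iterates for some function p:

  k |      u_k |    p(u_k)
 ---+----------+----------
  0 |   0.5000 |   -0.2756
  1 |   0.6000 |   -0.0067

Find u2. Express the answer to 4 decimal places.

u2 = 0.6000 − (-0.0067)·(0.6000 − 0.5000) / (-0.0067 − (-0.2756))
   = 0.6000 − (-0.000670)/(0.268900) = 0.602492

0.6025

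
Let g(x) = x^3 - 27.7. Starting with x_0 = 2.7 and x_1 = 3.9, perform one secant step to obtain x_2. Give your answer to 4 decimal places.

2.9427

g(2.7) = -8.017000, g(3.9) = 31.619000
x_2 = 3.900000 − 31.619000·(3.900000 − 2.700000) / (31.619000 − (-8.017000)) = 3.900000 − (37.942800)/(39.636000) = 2.942719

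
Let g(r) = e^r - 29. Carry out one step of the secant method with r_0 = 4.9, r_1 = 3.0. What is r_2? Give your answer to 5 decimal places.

3.14831

g(4.9) = 105.2897797, g(3.0) = -8.9144631
r_2 = 3.0000000 − (-8.9144631)·(3.0000000 − 4.9000000) / (-8.9144631 − 105.2897797) = 3.0000000 − (16.9374798)/(-114.2042428) = 3.1483087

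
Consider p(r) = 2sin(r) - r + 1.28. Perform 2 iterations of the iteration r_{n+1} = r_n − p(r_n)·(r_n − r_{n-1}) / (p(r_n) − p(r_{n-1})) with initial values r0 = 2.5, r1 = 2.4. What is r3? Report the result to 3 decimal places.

2.491

p(2.5) = -0.02306, p(2.4) = 0.23093
r2 = 2.40000 − 0.23093·(2.40000 − 2.50000) / (0.23093 − (-0.02306)) = 2.40000 − (-0.02309)/(0.25398) = 2.49092
p(2.49092) = 0.00052
r3 = 2.49092 − 0.00052·(2.49092 − 2.40000) / (0.00052 − 0.23093) = 2.49092 − (0.00005)/(-0.23041) = 2.49113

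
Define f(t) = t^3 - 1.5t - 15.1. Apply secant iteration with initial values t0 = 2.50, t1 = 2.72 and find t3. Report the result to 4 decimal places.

2.6735

f(2.50) = -3.225000, f(2.72) = 0.943648
t2 = 2.720000 − 0.943648·(2.720000 − 2.500000) / (0.943648 − (-3.225000)) = 2.720000 − (0.207603)/(4.168648) = 2.670199
f(2.670199) = -0.066878
t3 = 2.670199 − (-0.066878)·(2.670199 − 2.720000) / (-0.066878 − 0.943648) = 2.670199 − (0.003331)/(-1.010526) = 2.673495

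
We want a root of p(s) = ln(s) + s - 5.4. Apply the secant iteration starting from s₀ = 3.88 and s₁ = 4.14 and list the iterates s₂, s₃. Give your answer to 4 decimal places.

p(3.88) = -0.164165, p(4.14) = 0.160696
s₂ = 4.140000 − 0.160696·(4.140000 − 3.880000) / (0.160696 − (-0.164165)) = 4.140000 − (0.041781)/(0.324861) = 4.011388
p(4.011388) = 0.000526
s₃ = 4.011388 − 0.000526·(4.011388 − 4.140000) / (0.000526 − 0.160696) = 4.011388 − (-0.000068)/(-0.160170) = 4.010966

4.0114, 4.0110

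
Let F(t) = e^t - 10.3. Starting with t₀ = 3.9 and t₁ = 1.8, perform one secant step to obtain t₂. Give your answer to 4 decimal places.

2.0059

F(3.9) = 39.102449, F(1.8) = -4.250353
t₂ = 1.800000 − (-4.250353)·(1.800000 − 3.900000) / (-4.250353 − 39.102449) = 1.800000 − (8.925740)/(-43.352802) = 2.005886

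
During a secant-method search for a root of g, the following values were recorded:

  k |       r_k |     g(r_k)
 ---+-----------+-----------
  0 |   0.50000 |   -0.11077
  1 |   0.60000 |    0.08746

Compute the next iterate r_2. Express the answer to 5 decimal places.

0.55588

r_2 = 0.60000 − 0.08746·(0.60000 − 0.50000) / (0.08746 − (-0.11077))
   = 0.60000 − (0.0087460)/(0.1982300) = 0.5558795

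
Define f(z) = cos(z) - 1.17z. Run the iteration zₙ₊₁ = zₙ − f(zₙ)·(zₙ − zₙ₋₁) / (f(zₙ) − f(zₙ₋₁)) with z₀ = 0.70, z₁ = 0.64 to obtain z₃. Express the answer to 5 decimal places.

f(0.70) = -0.0541578, f(0.64) = 0.0532958
z₂ = 0.6400000 − 0.0532958·(0.6400000 − 0.7000000) / (0.0532958 − (-0.0541578)) = 0.6400000 − (-0.0031977)/(0.1074536) = 0.6697593
f(0.6697593) = 0.0003527
z₃ = 0.6697593 − 0.0003527·(0.6697593 − 0.6400000) / (0.0003527 − 0.0532958) = 0.6697593 − (0.0000105)/(-0.0529431) = 0.6699576

0.66996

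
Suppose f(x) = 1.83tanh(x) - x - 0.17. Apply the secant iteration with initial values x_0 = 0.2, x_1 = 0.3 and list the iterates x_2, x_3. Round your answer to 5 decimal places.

f(0.2) = -0.0088032, f(0.3) = 0.0631021
x_2 = 0.3000000 − 0.0631021·(0.3000000 − 0.2000000) / (0.0631021 − (-0.0088032)) = 0.3000000 − (0.0063102)/(0.0719052) = 0.2122427
f(0.2122427) = 0.0004325
x_3 = 0.2122427 − 0.0004325·(0.2122427 − 0.3000000) / (0.0004325 − 0.0631021) = 0.2122427 − (-0.0000380)/(-0.0626696) = 0.2116371

0.21224, 0.21164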